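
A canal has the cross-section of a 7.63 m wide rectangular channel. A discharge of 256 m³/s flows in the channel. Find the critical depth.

For a rectangular channel, critical depth y_c = (q²/g)^(1/3) where q = Q/b = 256/7.63 = 33.55 m²/s.
So y_c = (33.55²/9.81)^(1/3) = 4.86 m.

y_c = 4.86 m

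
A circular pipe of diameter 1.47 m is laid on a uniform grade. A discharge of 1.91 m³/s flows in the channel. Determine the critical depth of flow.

y_c = 0.714 m

At critical depth, Q² T / (g A³) = 1, i.e. A³/T = Q²/g = 1.91²/9.81 = 0.3719.
At y = 0.552 m: A³/T = 0.1387 — too small.
At y = 0.801 m: A³/T = 0.5773 — too large.
At y = 0.714 m: A³/T = 0.3721 — close enough.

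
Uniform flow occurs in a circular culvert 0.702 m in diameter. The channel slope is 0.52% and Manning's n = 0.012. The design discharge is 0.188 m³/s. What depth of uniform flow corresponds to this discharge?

Manning's equation rearranged: A R^(2/3) = nQ / (1·√S) = 0.012 × 0.188 / (√0.0052) = 0.03129.
At y = 0.291 m: A R^(2/3) = 0.04363 — too large.
At y = 0.208 m: A R^(2/3) = 0.02319 — too small.
At y = 0.243 m: A R^(2/3) = 0.03124 — matches.

y_n = 0.243 m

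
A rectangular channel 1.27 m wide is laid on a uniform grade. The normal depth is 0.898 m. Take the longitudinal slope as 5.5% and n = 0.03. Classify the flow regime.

supercritical

Flow area A = b·y = 1.27 × 0.898 = 1.14 m². Wetted perimeter P = b + 2y = 1.27 + 2×0.898 = 3.066 m.
Hydraulic radius R = A/P = 1.14/3.066 = 0.372 m.
V = (1/n) R^(2/3) √S = (1/0.03) × 0.372^(2/3) × √0.055 = 4.043 m/s. Hydraulic depth D_h = A/T = 1.14/1.27 = 0.898 m.
Froude number Fr = V/√(g·D_h) = 4.043/√(9.81×0.898) = 1.36, which is greater than 1, so the flow is supercritical.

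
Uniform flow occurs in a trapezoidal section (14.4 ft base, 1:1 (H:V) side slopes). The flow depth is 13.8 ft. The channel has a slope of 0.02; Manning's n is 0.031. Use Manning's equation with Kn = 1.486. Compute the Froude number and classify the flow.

With bottom width b = 14.4 ft and side slope z = 1: A = (b + zy)y = (14.4 + 1×13.8)×13.8 = 389.2 ft²; P = b + 2y√(1+z²) = 14.4 + 2×13.8×1.414 = 53.43 ft.
Hydraulic radius R = A/P = 389.2/53.43 = 7.283 ft.
V = (1.486/n) R^(2/3) √S = (1.486/0.031) × 7.283^(2/3) × √0.02 = 25.47 ft/s. Hydraulic depth D_h = A/T = 389.2/42 = 9.266 ft.
Froude number Fr = V/√(g·D_h) = 25.47/√(32.2×9.266) = 1.47, which is greater than 1, so the flow is supercritical.

supercritical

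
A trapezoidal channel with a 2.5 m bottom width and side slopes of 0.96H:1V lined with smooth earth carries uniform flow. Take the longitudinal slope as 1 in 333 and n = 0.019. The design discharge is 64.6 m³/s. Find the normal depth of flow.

Manning's equation rearranged: A R^(2/3) = nQ / (1·√S) = 0.019 × 64.6 / (√0.003003) = 22.4.
Trying y = 2.43 m: A R^(2/3) = 13.78 — low.
Trying y = 3.88 m: A R^(2/3) = 36.03 — high.
Trying y = 3.09 m: A R^(2/3) = 22.39 — matches.

y_n = 3.09 m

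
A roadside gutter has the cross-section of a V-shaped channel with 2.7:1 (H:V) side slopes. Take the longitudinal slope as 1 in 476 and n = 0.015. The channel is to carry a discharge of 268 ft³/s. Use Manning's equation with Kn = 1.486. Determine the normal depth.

Manning's equation rearranged: A R^(2/3) = nQ / (1.486·√S) = 0.015 × 268 / (1.486 × √0.002101) = 59.02.
At y = 3.17 ft: A R^(2/3) = 35.34 — short.
At y = 4.6 ft: A R^(2/3) = 95.37 — over.
At y = 3.84 ft: A R^(2/3) = 58.92 — close enough.

y_n = 3.84 ft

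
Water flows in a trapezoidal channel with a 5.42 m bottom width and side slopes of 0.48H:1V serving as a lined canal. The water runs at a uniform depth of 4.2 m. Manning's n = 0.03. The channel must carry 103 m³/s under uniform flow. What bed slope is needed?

With bottom width b = 5.42 m and side slope z = 0.48: A = (b + zy)y = (5.42 + 0.48×4.2)×4.2 = 31.23 m²; P = b + 2y√(1+z²) = 5.42 + 2×4.2×1.109 = 14.74 m.
Hydraulic radius R = A/P = 31.23/14.74 = 2.119 m.
From Manning's equation, S = [nQ / (1 A R^(2/3))]² = [0.03 × 103 / (1 × 31.23 × 2.119^(2/3))]² = 0.0036.

S = 0.0036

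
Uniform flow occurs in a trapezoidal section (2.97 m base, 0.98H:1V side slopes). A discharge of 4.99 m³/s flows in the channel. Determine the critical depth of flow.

y_c = 0.615 m

At critical depth, Q² T / (g A³) = 1, i.e. A³/T = Q²/g = 4.99²/9.81 = 2.538.
Trying y = 0.433 m: A³/T = 0.8314 — low.
Trying y = 0.691 m: A³/T = 3.702 — high.
Trying y = 0.615 m: A³/T = 2.54 — ≈ 2.538.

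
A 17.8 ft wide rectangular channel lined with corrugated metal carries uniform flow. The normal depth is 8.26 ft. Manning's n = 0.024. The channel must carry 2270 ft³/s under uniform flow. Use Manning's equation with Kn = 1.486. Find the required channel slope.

S = 0.00894

Flow area A = b·y = 17.8 × 8.26 = 147 ft². Wetted perimeter P = b + 2y = 17.8 + 2×8.26 = 34.32 ft.
Hydraulic radius R = A/P = 147/34.32 = 4.284 ft.
From Manning's equation, S = [nQ / (1.486 A R^(2/3))]² = [0.024 × 2270 / (1.486 × 147 × 4.284^(2/3))]² = 0.00894.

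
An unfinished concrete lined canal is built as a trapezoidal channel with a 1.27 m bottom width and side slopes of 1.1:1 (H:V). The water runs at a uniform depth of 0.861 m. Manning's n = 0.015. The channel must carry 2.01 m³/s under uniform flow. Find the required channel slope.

S = 0.000631

With bottom width b = 1.27 m and side slope z = 1.1: A = (b + zy)y = (1.27 + 1.1×0.861)×0.861 = 1.909 m²; P = b + 2y√(1+z²) = 1.27 + 2×0.861×1.487 = 3.83 m.
Hydraulic radius R = A/P = 1.909/3.83 = 0.4984 m.
From Manning's equation, S = [nQ / (1 A R^(2/3))]² = [0.015 × 2.01 / (1 × 1.909 × 0.4984^(2/3))]² = 0.000631.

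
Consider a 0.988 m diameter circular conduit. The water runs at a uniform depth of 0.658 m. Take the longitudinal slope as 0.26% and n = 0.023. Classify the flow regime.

subcritical

For a circular section of diameter D = 0.988 m at depth y = 0.658 m, the central angle is θ = 2 arccos(1 − 2y/D) = 3.818 rad. Then A = (D²/8)(θ − sin θ) = 0.5423 m² and P = Dθ/2 = 1.886 m.
Hydraulic radius R = A/P = 0.5423/1.886 = 0.2875 m.
V = (1/n) R^(2/3) √S = (1/0.023) × 0.2875^(2/3) × √0.0026 = 0.9658 m/s. Hydraulic depth D_h = A/T = 0.5423/0.932 = 0.5819 m.
Froude number Fr = V/√(g·D_h) = 0.9658/√(9.81×0.5819) = 0.404, which is less than 1, so the flow is subcritical.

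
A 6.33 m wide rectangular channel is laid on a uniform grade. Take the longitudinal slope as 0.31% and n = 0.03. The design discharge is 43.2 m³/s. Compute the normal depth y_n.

Manning's equation rearranged: A R^(2/3) = nQ / (1·√S) = 0.03 × 43.2 / (√0.0031) = 23.28.
Try y = 3.37 m: A R^(2/3) = 29.57 — too large.
Try y = 2.05 m: A R^(2/3) = 15.01 — too small.
Try y = 2.82 m: A R^(2/3) = 23.3 — ≈ 23.28.

y_n = 2.82 m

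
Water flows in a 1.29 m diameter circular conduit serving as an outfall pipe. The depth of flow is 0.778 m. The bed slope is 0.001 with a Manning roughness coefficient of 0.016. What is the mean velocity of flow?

V = 0.998 m/s

For a circular section of diameter D = 1.29 m at depth y = 0.778 m, the central angle is θ = 2 arccos(1 − 2y/D) = 3.557 rad. Then A = (D²/8)(θ − sin θ) = 0.8238 m² and P = Dθ/2 = 2.294 m.
Hydraulic radius R = A/P = 0.8238/2.294 = 0.3591 m.
From Manning's equation, V = (1/n) R^(2/3) S^(1/2) = (1/0.016) × 0.3591^(2/3) × 0.001^(1/2) = 0.998 m/s.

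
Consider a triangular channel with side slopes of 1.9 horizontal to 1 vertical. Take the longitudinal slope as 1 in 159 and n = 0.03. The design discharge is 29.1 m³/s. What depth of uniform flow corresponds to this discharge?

Manning's equation rearranged: A R^(2/3) = nQ / (1·√S) = 0.03 × 29.1 / (√0.006289) = 11.01.
Try y = 1.95 m: A R^(2/3) = 6.548 — short.
Try y = 2.57 m: A R^(2/3) = 13.67 — over.
Try y = 2.37 m: A R^(2/3) = 11.02 — matches.

y_n = 2.37 m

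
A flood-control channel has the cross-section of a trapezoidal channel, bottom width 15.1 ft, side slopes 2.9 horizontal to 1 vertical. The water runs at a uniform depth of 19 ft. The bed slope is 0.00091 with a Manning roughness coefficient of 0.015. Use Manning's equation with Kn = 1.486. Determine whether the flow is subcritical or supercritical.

subcritical

With bottom width b = 15.1 ft and side slope z = 2.9: A = (b + zy)y = (15.1 + 2.9×19)×19 = 1334 ft²; P = b + 2y√(1+z²) = 15.1 + 2×19×3.068 = 131.7 ft.
Hydraulic radius R = A/P = 1334/131.7 = 10.13 ft.
V = (1.486/n) R^(2/3) √S = (1.486/0.015) × 10.13^(2/3) × √0.00091 = 13.99 ft/s. Hydraulic depth D_h = A/T = 1334/125.3 = 10.64 ft.
Froude number Fr = V/√(g·D_h) = 13.99/√(32.2×10.64) = 0.756, which is less than 1, so the flow is subcritical.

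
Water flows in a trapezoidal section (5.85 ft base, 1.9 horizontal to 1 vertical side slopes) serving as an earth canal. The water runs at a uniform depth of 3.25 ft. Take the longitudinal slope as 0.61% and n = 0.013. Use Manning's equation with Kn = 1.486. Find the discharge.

With bottom width b = 5.85 ft and side slope z = 1.9: A = (b + zy)y = (5.85 + 1.9×3.25)×3.25 = 39.08 ft²; P = b + 2y√(1+z²) = 5.85 + 2×3.25×2.147 = 19.81 ft.
Hydraulic radius R = A/P = 39.08/19.81 = 1.973 ft.
Manning's equation: Q = (1.486/n) A R^(2/3) S^(1/2) = (1.486/0.013) × 39.08 × 1.973^(2/3) × 0.0061^(1/2) = 549 ft³/s.

Q = 549 ft³/s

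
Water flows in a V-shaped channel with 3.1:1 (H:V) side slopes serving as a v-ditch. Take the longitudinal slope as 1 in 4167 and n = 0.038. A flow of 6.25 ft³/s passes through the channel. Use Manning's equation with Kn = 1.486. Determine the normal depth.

Manning's equation rearranged: A R^(2/3) = nQ / (1.486·√S) = 0.038 × 6.25 / (1.486 × √0.00024) = 10.32.
At y = 1.69 ft: A R^(2/3) = 7.657 — low.
At y = 2.24 ft: A R^(2/3) = 16.23 — high.
At y = 1.89 ft: A R^(2/3) = 10.32 — ≈ 10.32.

y_n = 1.89 ft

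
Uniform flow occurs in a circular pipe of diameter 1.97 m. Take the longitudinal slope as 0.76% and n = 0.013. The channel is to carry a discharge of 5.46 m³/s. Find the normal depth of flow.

Manning's equation rearranged: A R^(2/3) = nQ / (1·√S) = 0.013 × 5.46 / (√0.0076) = 0.8142.
Try y = 1.04 m: A R^(2/3) = 1.041 — too large.
Try y = 0.665 m: A R^(2/3) = 0.4668 — too small.
Try y = 0.901 m: A R^(2/3) = 0.8147 — matches.

y_n = 0.901 m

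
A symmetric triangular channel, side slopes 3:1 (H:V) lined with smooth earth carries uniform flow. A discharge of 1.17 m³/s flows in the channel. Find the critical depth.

y_c = 0.499 m

At critical depth, Q² T / (g A³) = 1, i.e. A³/T = Q²/g = 1.17²/9.81 = 0.1395.
Trying y = 0.404 m: A³/T = 0.04843 — short.
Trying y = 0.563 m: A³/T = 0.2545 — over.
Trying y = 0.499 m: A³/T = 0.1392 — ≈ 0.1395.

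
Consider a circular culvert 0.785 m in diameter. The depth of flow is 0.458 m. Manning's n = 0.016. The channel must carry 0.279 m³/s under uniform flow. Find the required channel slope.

S = 0.0018

For a circular section of diameter D = 0.785 m at depth y = 0.458 m, the central angle is θ = 2 arccos(1 − 2y/D) = 3.477 rad. Then A = (D²/8)(θ − sin θ) = 0.2932 m² and P = Dθ/2 = 1.365 m.
Hydraulic radius R = A/P = 0.2932/1.365 = 0.2148 m.
From Manning's equation, S = [nQ / (1 A R^(2/3))]² = [0.016 × 0.279 / (1 × 0.2932 × 0.2148^(2/3))]² = 0.0018.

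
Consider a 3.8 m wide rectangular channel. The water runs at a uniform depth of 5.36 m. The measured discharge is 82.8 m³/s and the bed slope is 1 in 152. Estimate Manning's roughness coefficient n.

n = 0.025

Flow area A = b·y = 3.8 × 5.36 = 20.37 m². Wetted perimeter P = b + 2y = 3.8 + 2×5.36 = 14.52 m.
Hydraulic radius R = A/P = 20.37/14.52 = 1.403 m.
Rearranging Manning's equation: n = (1/Q) A R^(2/3) S^(1/2) = (1/82.8) × 20.37 × 1.403^(2/3) × √0.006579 = 0.025.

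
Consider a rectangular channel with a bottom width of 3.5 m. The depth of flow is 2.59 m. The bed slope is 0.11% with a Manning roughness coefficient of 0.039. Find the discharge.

Q = 7.94 m³/s

Flow area A = b·y = 3.5 × 2.59 = 9.065 m². Wetted perimeter P = b + 2y = 3.5 + 2×2.59 = 8.68 m.
Hydraulic radius R = A/P = 9.065/8.68 = 1.044 m.
Manning's equation: Q = (1/n) A R^(2/3) S^(1/2) = (1/0.039) × 9.065 × 1.044^(2/3) × 0.0011^(1/2) = 7.94 m³/s.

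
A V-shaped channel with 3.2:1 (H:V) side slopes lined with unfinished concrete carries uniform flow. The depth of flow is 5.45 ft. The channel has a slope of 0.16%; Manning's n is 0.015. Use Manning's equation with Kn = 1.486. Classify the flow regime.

For a triangular section with side slope z = 3.2: A = zy² = 3.2×5.45² = 95.05 ft²; P = 2y√(1+z²) = 2×5.45×3.353 = 36.54 ft.
Hydraulic radius R = A/P = 95.05/36.54 = 2.601 ft.
V = (1.486/n) R^(2/3) √S = (1.486/0.015) × 2.601^(2/3) × √0.0016 = 7.495 ft/s. Hydraulic depth D_h = A/T = 95.05/34.88 = 2.725 ft.
Froude number Fr = V/√(g·D_h) = 7.495/√(32.2×2.725) = 0.8, which is less than 1, so the flow is subcritical.

subcritical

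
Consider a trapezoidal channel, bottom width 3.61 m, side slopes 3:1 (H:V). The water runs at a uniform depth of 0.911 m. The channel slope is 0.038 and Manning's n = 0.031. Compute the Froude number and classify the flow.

supercritical

With bottom width b = 3.61 m and side slope z = 3: A = (b + zy)y = (3.61 + 3×0.911)×0.911 = 5.778 m²; P = b + 2y√(1+z²) = 3.61 + 2×0.911×3.162 = 9.372 m.
Hydraulic radius R = A/P = 5.778/9.372 = 0.6166 m.
V = (1/n) R^(2/3) √S = (1/0.031) × 0.6166^(2/3) × √0.038 = 4.555 m/s. Hydraulic depth D_h = A/T = 5.778/9.076 = 0.6367 m.
Froude number Fr = V/√(g·D_h) = 4.555/√(9.81×0.6367) = 1.82, which is greater than 1, so the flow is supercritical.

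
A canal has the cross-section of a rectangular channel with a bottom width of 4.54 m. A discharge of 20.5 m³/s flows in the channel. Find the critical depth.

For a rectangular channel, critical depth y_c = (q²/g)^(1/3) where q = Q/b = 20.5/4.54 = 4.515 m²/s.
So y_c = (4.515²/9.81)^(1/3) = 1.28 m.

y_c = 1.28 m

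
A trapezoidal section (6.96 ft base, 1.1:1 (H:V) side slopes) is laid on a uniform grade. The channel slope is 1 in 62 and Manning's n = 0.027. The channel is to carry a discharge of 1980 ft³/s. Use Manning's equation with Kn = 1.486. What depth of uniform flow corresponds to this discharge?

Manning's equation rearranged: A R^(2/3) = nQ / (1.486·√S) = 0.027 × 1980 / (1.486 × √0.01613) = 283.3.
Try y = 5.32 ft: A R^(2/3) = 141.5 — short.
Try y = 8.72 ft: A R^(2/3) = 386.9 — over.
Try y = 7.51 ft: A R^(2/3) = 283.4 — ≈ 283.3.

y_n = 7.51 ft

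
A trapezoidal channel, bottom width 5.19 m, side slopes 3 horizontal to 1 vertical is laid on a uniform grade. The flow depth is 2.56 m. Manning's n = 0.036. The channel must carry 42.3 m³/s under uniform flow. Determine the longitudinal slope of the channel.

With bottom width b = 5.19 m and side slope z = 3: A = (b + zy)y = (5.19 + 3×2.56)×2.56 = 32.95 m²; P = b + 2y√(1+z²) = 5.19 + 2×2.56×3.162 = 21.38 m.
Hydraulic radius R = A/P = 32.95/21.38 = 1.541 m.
From Manning's equation, S = [nQ / (1 A R^(2/3))]² = [0.036 × 42.3 / (1 × 32.95 × 1.541^(2/3))]² = 0.0012.

S = 0.0012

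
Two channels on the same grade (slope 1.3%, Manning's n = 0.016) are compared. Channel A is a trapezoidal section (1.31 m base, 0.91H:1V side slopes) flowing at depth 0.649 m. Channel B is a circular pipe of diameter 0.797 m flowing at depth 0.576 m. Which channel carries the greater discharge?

channel A

Channel A: With bottom width b = 1.31 m and side slope z = 0.91: A = (b + zy)y = (1.31 + 0.91×0.649)×0.649 = 1.233 m²; P = b + 2y√(1+z²) = 1.31 + 2×0.649×1.352 = 3.065 m. Hydraulic radius R = A/P = 1.233/3.065 = 0.4024 m. Q_A = (1/0.016)·1.233·0.4024^(2/3)·√0.013 = 4.791 m³/s.
Channel B: For a circular section of diameter D = 0.797 m at depth y = 0.576 m, the central angle is θ = 2 arccos(1 − 2y/D) = 4.065 rad. Then A = (D²/8)(θ − sin θ) = 0.3861 m² and P = Dθ/2 = 1.62 m. Hydraulic radius R = A/P = 0.3861/1.62 = 0.2383 m. Q_B = (1/0.016)·0.3861·0.2383^(2/3)·√0.013 = 1.058 m³/s.
Q_A = 4.791 m³/s vs Q_B = 1.058 m³/s, so channel A carries more.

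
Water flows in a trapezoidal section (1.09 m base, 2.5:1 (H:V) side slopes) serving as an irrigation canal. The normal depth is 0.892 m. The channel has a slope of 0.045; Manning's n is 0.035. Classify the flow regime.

supercritical

With bottom width b = 1.09 m and side slope z = 2.5: A = (b + zy)y = (1.09 + 2.5×0.892)×0.892 = 2.961 m²; P = b + 2y√(1+z²) = 1.09 + 2×0.892×2.693 = 5.894 m.
Hydraulic radius R = A/P = 2.961/5.894 = 0.5025 m.
V = (1/n) R^(2/3) √S = (1/0.035) × 0.5025^(2/3) × √0.045 = 3.831 m/s. Hydraulic depth D_h = A/T = 2.961/5.55 = 0.5336 m.
Froude number Fr = V/√(g·D_h) = 3.831/√(9.81×0.5336) = 1.67, which is greater than 1, so the flow is supercritical.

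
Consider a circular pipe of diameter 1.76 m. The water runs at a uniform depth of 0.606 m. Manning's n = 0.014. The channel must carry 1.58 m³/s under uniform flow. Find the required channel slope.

For a circular section of diameter D = 1.76 m at depth y = 0.606 m, the central angle is θ = 2 arccos(1 − 2y/D) = 2.508 rad. Then A = (D²/8)(θ − sin θ) = 0.7421 m² and P = Dθ/2 = 2.207 m.
Hydraulic radius R = A/P = 0.7421/2.207 = 0.3362 m.
From Manning's equation, S = [nQ / (1 A R^(2/3))]² = [0.014 × 1.58 / (1 × 0.7421 × 0.3362^(2/3))]² = 0.0038.

S = 0.0038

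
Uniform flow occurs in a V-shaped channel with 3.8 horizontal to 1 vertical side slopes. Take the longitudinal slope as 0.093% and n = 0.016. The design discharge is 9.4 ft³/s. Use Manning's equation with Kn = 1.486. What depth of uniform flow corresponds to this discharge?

Manning's equation rearranged: A R^(2/3) = nQ / (1.486·√S) = 0.016 × 9.4 / (1.486 × √0.00093) = 3.319.
Try y = 1.45 ft: A R^(2/3) = 6.305 — over.
Try y = 1.14 ft: A R^(2/3) = 3.32 — close enough.

y_n = 1.14 ft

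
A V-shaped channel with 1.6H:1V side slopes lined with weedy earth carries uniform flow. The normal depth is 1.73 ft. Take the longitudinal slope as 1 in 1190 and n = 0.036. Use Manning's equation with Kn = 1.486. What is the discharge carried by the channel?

For a triangular section with side slope z = 1.6: A = zy² = 1.6×1.73² = 4.789 ft²; P = 2y√(1+z²) = 2×1.73×1.887 = 6.528 ft.
Hydraulic radius R = A/P = 4.789/6.528 = 0.7335 ft.
Manning's equation: Q = (1.486/n) A R^(2/3) S^(1/2) = (1.486/0.036) × 4.789 × 0.7335^(2/3) × 0.0008403^(1/2) = 4.66 ft³/s.

Q = 4.66 ft³/s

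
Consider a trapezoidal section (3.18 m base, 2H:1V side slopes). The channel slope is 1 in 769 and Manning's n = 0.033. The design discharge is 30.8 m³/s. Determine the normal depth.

y_n = 2.6 m

Manning's equation rearranged: A R^(2/3) = nQ / (1·√S) = 0.033 × 30.8 / (√0.0013) = 28.19.
Try y = 3.26 m: A R^(2/3) = 46.46 — over.
Try y = 2.13 m: A R^(2/3) = 18.36 — short.
Try y = 2.6 m: A R^(2/3) = 28.19 — ≈ 28.19.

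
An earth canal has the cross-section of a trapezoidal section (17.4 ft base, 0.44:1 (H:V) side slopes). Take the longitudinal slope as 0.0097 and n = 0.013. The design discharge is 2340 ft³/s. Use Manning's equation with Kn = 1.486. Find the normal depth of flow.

y_n = 4.77 ft

Manning's equation rearranged: A R^(2/3) = nQ / (1.486·√S) = 0.013 × 2340 / (1.486 × √0.0097) = 207.9.
Trying y = 5.93 ft: A R^(2/3) = 294.4 — too large.
Trying y = 3.62 ft: A R^(2/3) = 133.9 — too small.
Trying y = 4.77 ft: A R^(2/3) = 207.9 — close enough.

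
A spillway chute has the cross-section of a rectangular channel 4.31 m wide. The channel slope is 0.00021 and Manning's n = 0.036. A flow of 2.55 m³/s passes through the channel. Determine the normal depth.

Manning's equation rearranged: A R^(2/3) = nQ / (1·√S) = 0.036 × 2.55 / (√0.00021) = 6.335.
At y = 1.85 m: A R^(2/3) = 7.949 — high.
At y = 1.23 m: A R^(2/3) = 4.504 — low.
At y = 1.57 m: A R^(2/3) = 6.346 — matches.

y_n = 1.57 m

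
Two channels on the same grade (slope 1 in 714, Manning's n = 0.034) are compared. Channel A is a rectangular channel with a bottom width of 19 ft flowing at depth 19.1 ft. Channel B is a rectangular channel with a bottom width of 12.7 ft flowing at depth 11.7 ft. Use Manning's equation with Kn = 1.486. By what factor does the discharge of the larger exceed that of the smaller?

3.26

Channel A: Flow area A = b·y = 19 × 19.1 = 362.9 ft². Wetted perimeter P = b + 2y = 19 + 2×19.1 = 57.2 ft. Hydraulic radius R = A/P = 362.9/57.2 = 6.344 ft. Q_A = (1.486/0.034)·362.9·6.344^(2/3)·√0.001401 = 2034 ft³/s.
Channel B: Flow area A = b·y = 12.7 × 11.7 = 148.6 ft². Wetted perimeter P = b + 2y = 12.7 + 2×11.7 = 36.1 ft. Hydraulic radius R = A/P = 148.6/36.1 = 4.116 ft. Q_B = (1.486/0.034)·148.6·4.116^(2/3)·√0.001401 = 624.2 ft³/s.
The larger discharge is 2034 ft³/s and the smaller is 624.2 ft³/s; the ratio is 3.26.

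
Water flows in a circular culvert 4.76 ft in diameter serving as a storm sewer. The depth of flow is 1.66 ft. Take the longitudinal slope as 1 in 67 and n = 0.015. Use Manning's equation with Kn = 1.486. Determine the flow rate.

Q = 63.2 ft³/s

For a circular section of diameter D = 4.76 ft at depth y = 1.66 ft, the central angle is θ = 2 arccos(1 − 2y/D) = 2.527 rad. Then A = (D²/8)(θ − sin θ) = 5.523 ft² and P = Dθ/2 = 6.014 ft.
Hydraulic radius R = A/P = 5.523/6.014 = 0.9184 ft.
Manning's equation: Q = (1.486/n) A R^(2/3) S^(1/2) = (1.486/0.015) × 5.523 × 0.9184^(2/3) × 0.01493^(1/2) = 63.2 ft³/s.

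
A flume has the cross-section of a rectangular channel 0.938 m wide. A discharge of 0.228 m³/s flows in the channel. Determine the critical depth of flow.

For a rectangular channel, critical depth y_c = (q²/g)^(1/3) where q = Q/b = 0.228/0.938 = 0.2431 m²/s.
So y_c = (0.2431²/9.81)^(1/3) = 0.182 m.

y_c = 0.182 m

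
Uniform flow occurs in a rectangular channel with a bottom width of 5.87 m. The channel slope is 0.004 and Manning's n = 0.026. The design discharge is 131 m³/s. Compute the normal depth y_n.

Manning's equation rearranged: A R^(2/3) = nQ / (1·√S) = 0.026 × 131 / (√0.004) = 53.85.
Trying y = 4.43 m: A R^(2/3) = 37.98 — low.
Trying y = 7.15 m: A R^(2/3) = 68.41 — high.
Trying y = 5.87 m: A R^(2/3) = 53.9 — matches.

y_n = 5.87 m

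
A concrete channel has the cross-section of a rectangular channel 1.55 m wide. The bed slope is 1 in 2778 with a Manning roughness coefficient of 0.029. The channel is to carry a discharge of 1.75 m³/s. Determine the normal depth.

Manning's equation rearranged: A R^(2/3) = nQ / (1·√S) = 0.029 × 1.75 / (√0.00036) = 2.675.
Try y = 3.11 m: A R^(2/3) = 3.506 — too large.
Try y = 1.9 m: A R^(2/3) = 1.978 — too small.
Try y = 2.46 m: A R^(2/3) = 2.68 — matches.

y_n = 2.46 m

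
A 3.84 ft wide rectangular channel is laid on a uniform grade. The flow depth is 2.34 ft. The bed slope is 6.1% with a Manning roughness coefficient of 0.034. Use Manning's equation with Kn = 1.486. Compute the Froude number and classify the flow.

supercritical

Flow area A = b·y = 3.84 × 2.34 = 8.986 ft². Wetted perimeter P = b + 2y = 3.84 + 2×2.34 = 8.52 ft.
Hydraulic radius R = A/P = 8.986/8.52 = 1.055 ft.
V = (1.486/n) R^(2/3) √S = (1.486/0.034) × 1.055^(2/3) × √0.061 = 11.18 ft/s. Hydraulic depth D_h = A/T = 8.986/3.84 = 2.34 ft.
Froude number Fr = V/√(g·D_h) = 11.18/√(32.2×2.34) = 1.29, which is greater than 1, so the flow is supercritical.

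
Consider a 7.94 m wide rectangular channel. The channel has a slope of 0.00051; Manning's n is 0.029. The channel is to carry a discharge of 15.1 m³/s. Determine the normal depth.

y_n = 2.01 m

Manning's equation rearranged: A R^(2/3) = nQ / (1·√S) = 0.029 × 15.1 / (√0.00051) = 19.39.
At y = 1.7 m: A R^(2/3) = 15.16 — too small.
At y = 2.2 m: A R^(2/3) = 22.02 — too large.
At y = 2.01 m: A R^(2/3) = 19.34 — close enough.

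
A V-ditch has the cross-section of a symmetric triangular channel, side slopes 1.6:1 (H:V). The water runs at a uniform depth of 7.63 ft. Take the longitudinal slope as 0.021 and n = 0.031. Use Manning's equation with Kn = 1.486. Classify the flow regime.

supercritical

For a triangular section with side slope z = 1.6: A = zy² = 1.6×7.63² = 93.15 ft²; P = 2y√(1+z²) = 2×7.63×1.887 = 28.79 ft.
Hydraulic radius R = A/P = 93.15/28.79 = 3.235 ft.
V = (1.486/n) R^(2/3) √S = (1.486/0.031) × 3.235^(2/3) × √0.021 = 15.19 ft/s. Hydraulic depth D_h = A/T = 93.15/24.42 = 3.815 ft.
Froude number Fr = V/√(g·D_h) = 15.19/√(32.2×3.815) = 1.37, which is greater than 1, so the flow is supercritical.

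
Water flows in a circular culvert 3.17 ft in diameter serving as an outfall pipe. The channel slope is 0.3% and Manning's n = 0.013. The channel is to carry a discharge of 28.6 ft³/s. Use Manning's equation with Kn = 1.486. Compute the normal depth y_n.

Manning's equation rearranged: A R^(2/3) = nQ / (1.486·√S) = 0.013 × 28.6 / (1.486 × √0.003) = 4.568.
Trying y = 2.26 ft: A R^(2/3) = 5.794 — over.
Trying y = 1.45 ft: A R^(2/3) = 2.898 — short.
Trying y = 1.91 ft: A R^(2/3) = 4.57 — close enough.

y_n = 1.91 ft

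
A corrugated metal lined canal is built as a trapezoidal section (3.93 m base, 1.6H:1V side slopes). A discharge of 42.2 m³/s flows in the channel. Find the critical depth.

y_c = 1.78 m

At critical depth, Q² T / (g A³) = 1, i.e. A³/T = Q²/g = 42.2²/9.81 = 181.5.
Try y = 1.49 m: A³/T = 95.73 — low.
Try y = 2.23 m: A³/T = 422.4 — high.
Try y = 1.78 m: A³/T = 182.4 — matches.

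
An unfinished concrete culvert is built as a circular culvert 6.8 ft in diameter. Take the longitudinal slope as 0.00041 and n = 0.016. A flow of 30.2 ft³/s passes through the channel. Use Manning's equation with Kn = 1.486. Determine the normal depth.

y_n = 2.6 ft

Manning's equation rearranged: A R^(2/3) = nQ / (1.486·√S) = 0.016 × 30.2 / (1.486 × √0.00041) = 16.06.
Try y = 2.22 ft: A R^(2/3) = 11.92 — low.
Try y = 2.6 ft: A R^(2/3) = 16.04 — matches.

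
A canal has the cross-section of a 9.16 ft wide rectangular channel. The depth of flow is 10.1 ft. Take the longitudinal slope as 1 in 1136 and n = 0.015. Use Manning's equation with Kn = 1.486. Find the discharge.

Flow area A = b·y = 9.16 × 10.1 = 92.52 ft². Wetted perimeter P = b + 2y = 9.16 + 2×10.1 = 29.36 ft.
Hydraulic radius R = A/P = 92.52/29.36 = 3.151 ft.
Manning's equation: Q = (1.486/n) A R^(2/3) S^(1/2) = (1.486/0.015) × 92.52 × 3.151^(2/3) × 0.0008803^(1/2) = 584 ft³/s.

Q = 584 ft³/s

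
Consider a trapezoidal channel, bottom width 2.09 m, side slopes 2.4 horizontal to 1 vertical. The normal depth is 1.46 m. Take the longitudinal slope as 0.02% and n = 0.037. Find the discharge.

Q = 2.79 m³/s

With bottom width b = 2.09 m and side slope z = 2.4: A = (b + zy)y = (2.09 + 2.4×1.46)×1.46 = 8.167 m²; P = b + 2y√(1+z²) = 2.09 + 2×1.46×2.6 = 9.682 m.
Hydraulic radius R = A/P = 8.167/9.682 = 0.8435 m.
Manning's equation: Q = (1/n) A R^(2/3) S^(1/2) = (1/0.037) × 8.167 × 0.8435^(2/3) × 0.0002^(1/2) = 2.79 m³/s.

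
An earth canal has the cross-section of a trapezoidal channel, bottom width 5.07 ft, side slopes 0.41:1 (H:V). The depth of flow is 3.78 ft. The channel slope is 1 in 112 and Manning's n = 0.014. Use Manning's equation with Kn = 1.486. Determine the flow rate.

With bottom width b = 5.07 ft and side slope z = 0.41: A = (b + zy)y = (5.07 + 0.41×3.78)×3.78 = 25.02 ft²; P = b + 2y√(1+z²) = 5.07 + 2×3.78×1.081 = 13.24 ft.
Hydraulic radius R = A/P = 25.02/13.24 = 1.89 ft.
Manning's equation: Q = (1.486/n) A R^(2/3) S^(1/2) = (1.486/0.014) × 25.02 × 1.89^(2/3) × 0.008929^(1/2) = 384 ft³/s.

Q = 384 ft³/s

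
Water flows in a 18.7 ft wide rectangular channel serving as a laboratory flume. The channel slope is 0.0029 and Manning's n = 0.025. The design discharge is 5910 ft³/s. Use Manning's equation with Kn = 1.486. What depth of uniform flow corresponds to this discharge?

Manning's equation rearranged: A R^(2/3) = nQ / (1.486·√S) = 0.025 × 5910 / (1.486 × √0.0029) = 1846.
Trying y = 23.4 ft: A R^(2/3) = 1552 — low.
Trying y = 31.1 ft: A R^(2/3) = 2166 — high.
Trying y = 27.1 ft: A R^(2/3) = 1846 — close enough.

y_n = 27.1 ft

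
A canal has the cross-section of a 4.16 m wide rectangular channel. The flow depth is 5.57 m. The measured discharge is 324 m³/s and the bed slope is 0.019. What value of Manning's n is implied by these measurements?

n = 0.013

Flow area A = b·y = 4.16 × 5.57 = 23.17 m². Wetted perimeter P = b + 2y = 4.16 + 2×5.57 = 15.3 m.
Hydraulic radius R = A/P = 23.17/15.3 = 1.514 m.
Rearranging Manning's equation: n = (1/Q) A R^(2/3) S^(1/2) = (1/324) × 23.17 × 1.514^(2/3) × √0.019 = 0.013.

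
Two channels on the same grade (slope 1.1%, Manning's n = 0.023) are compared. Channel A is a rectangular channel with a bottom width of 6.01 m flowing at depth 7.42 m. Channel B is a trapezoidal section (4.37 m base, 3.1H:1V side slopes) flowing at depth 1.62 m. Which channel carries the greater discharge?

Channel A: Flow area A = b·y = 6.01 × 7.42 = 44.59 m². Wetted perimeter P = b + 2y = 6.01 + 2×7.42 = 20.85 m. Hydraulic radius R = A/P = 44.59/20.85 = 2.139 m. Q_A = (1/0.023)·44.59·2.139^(2/3)·√0.011 = 337.6 m³/s.
Channel B: With bottom width b = 4.37 m and side slope z = 3.1: A = (b + zy)y = (4.37 + 3.1×1.62)×1.62 = 15.22 m²; P = b + 2y√(1+z²) = 4.37 + 2×1.62×3.257 = 14.92 m. Hydraulic radius R = A/P = 15.22/14.92 = 1.02 m. Q_B = (1/0.023)·15.22·1.02^(2/3)·√0.011 = 70.28 m³/s.
Q_A = 337.6 m³/s vs Q_B = 70.28 m³/s, so channel A carries more.

channel A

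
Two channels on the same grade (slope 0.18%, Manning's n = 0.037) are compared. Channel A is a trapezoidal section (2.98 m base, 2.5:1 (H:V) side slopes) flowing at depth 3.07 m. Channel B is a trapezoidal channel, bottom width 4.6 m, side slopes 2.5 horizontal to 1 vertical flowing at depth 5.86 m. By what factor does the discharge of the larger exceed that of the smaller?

5.22

Channel A: With bottom width b = 2.98 m and side slope z = 2.5: A = (b + zy)y = (2.98 + 2.5×3.07)×3.07 = 32.71 m²; P = b + 2y√(1+z²) = 2.98 + 2×3.07×2.693 = 19.51 m. Hydraulic radius R = A/P = 32.71/19.51 = 1.676 m. Q_A = (1/0.037)·32.71·1.676^(2/3)·√0.0018 = 52.93 m³/s.
Channel B: With bottom width b = 4.6 m and side slope z = 2.5: A = (b + zy)y = (4.6 + 2.5×5.86)×5.86 = 112.8 m²; P = b + 2y√(1+z²) = 4.6 + 2×5.86×2.693 = 36.16 m. Hydraulic radius R = A/P = 112.8/36.16 = 3.12 m. Q_B = (1/0.037)·112.8·3.12^(2/3)·√0.0018 = 276.2 m³/s.
The larger discharge is 276.2 m³/s and the smaller is 52.93 m³/s; the ratio is 5.22.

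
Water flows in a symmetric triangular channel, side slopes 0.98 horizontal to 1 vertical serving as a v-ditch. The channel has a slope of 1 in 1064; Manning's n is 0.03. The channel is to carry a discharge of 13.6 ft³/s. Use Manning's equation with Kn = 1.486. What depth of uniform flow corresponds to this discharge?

Manning's equation rearranged: A R^(2/3) = nQ / (1.486·√S) = 0.03 × 13.6 / (1.486 × √0.0009398) = 8.956.
Try y = 3.8 ft: A R^(2/3) = 17.11 — high.
Try y = 2.98 ft: A R^(2/3) = 8.95 — matches.

y_n = 2.98 ft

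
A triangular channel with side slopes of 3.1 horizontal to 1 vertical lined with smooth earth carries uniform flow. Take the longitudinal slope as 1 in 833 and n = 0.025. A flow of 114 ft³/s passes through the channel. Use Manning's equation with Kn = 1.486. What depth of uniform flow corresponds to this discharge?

Manning's equation rearranged: A R^(2/3) = nQ / (1.486·√S) = 0.025 × 114 / (1.486 × √0.0012) = 55.35.
At y = 2.48 ft: A R^(2/3) = 21.29 — short.
At y = 3.55 ft: A R^(2/3) = 55.41 — close enough.

y_n = 3.55 ft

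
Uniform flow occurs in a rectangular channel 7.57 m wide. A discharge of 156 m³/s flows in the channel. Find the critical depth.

For a rectangular channel, critical depth y_c = (q²/g)^(1/3) where q = Q/b = 156/7.57 = 20.61 m²/s.
So y_c = (20.61²/9.81)^(1/3) = 3.51 m.

y_c = 3.51 m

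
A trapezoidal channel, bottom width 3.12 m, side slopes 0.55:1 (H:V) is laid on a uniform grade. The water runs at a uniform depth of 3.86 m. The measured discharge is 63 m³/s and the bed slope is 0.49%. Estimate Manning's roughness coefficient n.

With bottom width b = 3.12 m and side slope z = 0.55: A = (b + zy)y = (3.12 + 0.55×3.86)×3.86 = 20.24 m²; P = b + 2y√(1+z²) = 3.12 + 2×3.86×1.141 = 11.93 m.
Hydraulic radius R = A/P = 20.24/11.93 = 1.696 m.
Rearranging Manning's equation: n = (1/Q) A R^(2/3) S^(1/2) = (1/63) × 20.24 × 1.696^(2/3) × √0.0049 = 0.032.

n = 0.032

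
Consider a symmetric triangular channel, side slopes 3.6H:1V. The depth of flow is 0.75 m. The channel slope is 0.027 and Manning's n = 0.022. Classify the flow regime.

For a triangular section with side slope z = 3.6: A = zy² = 3.6×0.75² = 2.025 m²; P = 2y√(1+z²) = 2×0.75×3.736 = 5.604 m.
Hydraulic radius R = A/P = 2.025/5.604 = 0.3613 m.
V = (1/n) R^(2/3) √S = (1/0.022) × 0.3613^(2/3) × √0.027 = 3.789 m/s. Hydraulic depth D_h = A/T = 2.025/5.4 = 0.375 m.
Froude number Fr = V/√(g·D_h) = 3.789/√(9.81×0.375) = 1.98, which is greater than 1, so the flow is supercritical.

supercritical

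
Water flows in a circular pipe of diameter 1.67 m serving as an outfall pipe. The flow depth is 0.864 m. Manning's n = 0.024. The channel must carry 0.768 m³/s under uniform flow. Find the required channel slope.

For a circular section of diameter D = 1.67 m at depth y = 0.864 m, the central angle is θ = 2 arccos(1 − 2y/D) = 3.211 rad. Then A = (D²/8)(θ − sin θ) = 1.144 m² and P = Dθ/2 = 2.681 m.
Hydraulic radius R = A/P = 1.144/2.681 = 0.4265 m.
From Manning's equation, S = [nQ / (1 A R^(2/3))]² = [0.024 × 0.768 / (1 × 1.144 × 0.4265^(2/3))]² = 0.000809.

S = 0.000809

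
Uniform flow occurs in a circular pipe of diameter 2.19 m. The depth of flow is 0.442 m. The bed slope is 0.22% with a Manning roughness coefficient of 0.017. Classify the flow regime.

For a circular section of diameter D = 2.19 m at depth y = 0.442 m, the central angle is θ = 2 arccos(1 − 2y/D) = 1.864 rad. Then A = (D²/8)(θ − sin θ) = 0.5433 m² and P = Dθ/2 = 2.041 m.
Hydraulic radius R = A/P = 0.5433/2.041 = 0.2662 m.
V = (1/n) R^(2/3) √S = (1/0.017) × 0.2662^(2/3) × √0.0022 = 1.142 m/s. Hydraulic depth D_h = A/T = 0.5433/1.758 = 0.3091 m.
Froude number Fr = V/√(g·D_h) = 1.142/√(9.81×0.3091) = 0.656, which is less than 1, so the flow is subcritical.

subcritical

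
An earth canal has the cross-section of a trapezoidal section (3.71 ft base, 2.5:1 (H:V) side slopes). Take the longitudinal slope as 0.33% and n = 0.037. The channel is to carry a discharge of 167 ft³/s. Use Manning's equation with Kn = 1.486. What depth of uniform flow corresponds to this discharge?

y_n = 3.6 ft

Manning's equation rearranged: A R^(2/3) = nQ / (1.486·√S) = 0.037 × 167 / (1.486 × √0.0033) = 72.38.
Trying y = 4.33 ft: A R^(2/3) = 110.6 — over.
Trying y = 2.66 ft: A R^(2/3) = 36.56 — short.
Trying y = 3.6 ft: A R^(2/3) = 72.17 — close enough.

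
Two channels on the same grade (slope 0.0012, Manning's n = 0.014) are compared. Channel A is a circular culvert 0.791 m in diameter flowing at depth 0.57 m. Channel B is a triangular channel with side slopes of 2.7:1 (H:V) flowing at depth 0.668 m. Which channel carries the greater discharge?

Channel A: For a circular section of diameter D = 0.791 m at depth y = 0.57 m, the central angle is θ = 2 arccos(1 − 2y/D) = 4.055 rad. Then A = (D²/8)(θ − sin θ) = 0.3791 m² and P = Dθ/2 = 1.604 m. Hydraulic radius R = A/P = 0.3791/1.604 = 0.2364 m. Q_A = (1/0.014)·0.3791·0.2364^(2/3)·√0.0012 = 0.3586 m³/s.
Channel B: For a triangular section with side slope z = 2.7: A = zy² = 2.7×0.668² = 1.205 m²; P = 2y√(1+z²) = 2×0.668×2.879 = 3.847 m. Hydraulic radius R = A/P = 1.205/3.847 = 0.3132 m. Q_B = (1/0.014)·1.205·0.3132^(2/3)·√0.0012 = 1.375 m³/s.
Q_A = 0.3586 m³/s vs Q_B = 1.375 m³/s, so channel B carries more.

channel B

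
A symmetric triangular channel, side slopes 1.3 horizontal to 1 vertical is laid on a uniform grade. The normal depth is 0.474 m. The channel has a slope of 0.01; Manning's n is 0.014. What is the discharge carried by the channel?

Q = 0.684 m³/s

For a triangular section with side slope z = 1.3: A = zy² = 1.3×0.474² = 0.2921 m²; P = 2y√(1+z²) = 2×0.474×1.64 = 1.555 m.
Hydraulic radius R = A/P = 0.2921/1.555 = 0.1879 m.
Manning's equation: Q = (1/n) A R^(2/3) S^(1/2) = (1/0.014) × 0.2921 × 0.1879^(2/3) × 0.01^(1/2) = 0.684 m³/s.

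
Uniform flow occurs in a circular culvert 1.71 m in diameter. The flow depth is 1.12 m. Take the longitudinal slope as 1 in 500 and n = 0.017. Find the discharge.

Q = 2.62 m³/s

For a circular section of diameter D = 1.71 m at depth y = 1.12 m, the central angle is θ = 2 arccos(1 − 2y/D) = 3.772 rad. Then A = (D²/8)(θ − sin θ) = 1.594 m² and P = Dθ/2 = 3.225 m.
Hydraulic radius R = A/P = 1.594/3.225 = 0.4943 m.
Manning's equation: Q = (1/n) A R^(2/3) S^(1/2) = (1/0.017) × 1.594 × 0.4943^(2/3) × 0.002^(1/2) = 2.62 m³/s.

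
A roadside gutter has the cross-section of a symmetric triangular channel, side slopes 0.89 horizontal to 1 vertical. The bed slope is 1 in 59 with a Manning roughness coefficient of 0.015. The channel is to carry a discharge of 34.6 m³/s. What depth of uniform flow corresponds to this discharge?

Manning's equation rearranged: A R^(2/3) = nQ / (1·√S) = 0.015 × 34.6 / (√0.01695) = 3.987.
Try y = 1.58 m: A R^(2/3) = 1.446 — low.
Try y = 2.7 m: A R^(2/3) = 6.037 — high.
Try y = 2.31 m: A R^(2/3) = 3.982 — ≈ 3.987.

y_n = 2.31 m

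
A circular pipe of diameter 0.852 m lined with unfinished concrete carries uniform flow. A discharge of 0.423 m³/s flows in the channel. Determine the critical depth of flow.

At critical depth, Q² T / (g A³) = 1, i.e. A³/T = Q²/g = 0.423²/9.81 = 0.01824.
At y = 0.302 m: A³/T = 0.007266 — low.
At y = 0.48 m: A³/T = 0.04289 — high.
At y = 0.384 m: A³/T = 0.01828 — matches.

y_c = 0.384 m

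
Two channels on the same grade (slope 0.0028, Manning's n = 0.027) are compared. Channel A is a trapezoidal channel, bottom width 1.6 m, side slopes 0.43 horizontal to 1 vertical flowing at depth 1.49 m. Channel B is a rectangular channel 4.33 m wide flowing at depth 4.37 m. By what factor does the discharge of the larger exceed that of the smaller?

9.3

Channel A: With bottom width b = 1.6 m and side slope z = 0.43: A = (b + zy)y = (1.6 + 0.43×1.49)×1.49 = 3.339 m²; P = b + 2y√(1+z²) = 1.6 + 2×1.49×1.089 = 4.844 m. Hydraulic radius R = A/P = 3.339/4.844 = 0.6893 m. Q_A = (1/0.027)·3.339·0.6893^(2/3)·√0.0028 = 5.106 m³/s.
Channel B: Flow area A = b·y = 4.33 × 4.37 = 18.92 m². Wetted perimeter P = b + 2y = 4.33 + 2×4.37 = 13.07 m. Hydraulic radius R = A/P = 18.92/13.07 = 1.448 m. Q_B = (1/0.027)·18.92·1.448^(2/3)·√0.0028 = 47.46 m³/s.
The larger discharge is 47.46 m³/s and the smaller is 5.106 m³/s; the ratio is 9.3.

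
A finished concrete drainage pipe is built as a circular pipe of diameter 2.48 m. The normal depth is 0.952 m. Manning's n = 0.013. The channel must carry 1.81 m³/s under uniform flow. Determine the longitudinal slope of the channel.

For a circular section of diameter D = 2.48 m at depth y = 0.952 m, the central angle is θ = 2 arccos(1 − 2y/D) = 2.673 rad. Then A = (D²/8)(θ − sin θ) = 1.707 m² and P = Dθ/2 = 3.314 m.
Hydraulic radius R = A/P = 1.707/3.314 = 0.5152 m.
From Manning's equation, S = [nQ / (1 A R^(2/3))]² = [0.013 × 1.81 / (1 × 1.707 × 0.5152^(2/3))]² = 0.00046.

S = 0.00046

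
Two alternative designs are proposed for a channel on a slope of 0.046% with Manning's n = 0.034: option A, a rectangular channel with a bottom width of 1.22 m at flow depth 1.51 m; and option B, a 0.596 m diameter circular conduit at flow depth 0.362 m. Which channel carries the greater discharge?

channel A

Channel A: Flow area A = b·y = 1.22 × 1.51 = 1.842 m². Wetted perimeter P = b + 2y = 1.22 + 2×1.51 = 4.24 m. Hydraulic radius R = A/P = 1.842/4.24 = 0.4345 m. Q_A = (1/0.034)·1.842·0.4345^(2/3)·√0.00046 = 0.6666 m³/s.
Channel B: For a circular section of diameter D = 0.596 m at depth y = 0.362 m, the central angle is θ = 2 arccos(1 − 2y/D) = 3.574 rad. Then A = (D²/8)(θ − sin θ) = 0.1773 m² and P = Dθ/2 = 1.065 m. Hydraulic radius R = A/P = 0.1773/1.065 = 0.1665 m. Q_B = (1/0.034)·0.1773·0.1665^(2/3)·√0.00046 = 0.03386 m³/s.
Q_A = 0.6666 m³/s vs Q_B = 0.03386 m³/s, so channel A carries more.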